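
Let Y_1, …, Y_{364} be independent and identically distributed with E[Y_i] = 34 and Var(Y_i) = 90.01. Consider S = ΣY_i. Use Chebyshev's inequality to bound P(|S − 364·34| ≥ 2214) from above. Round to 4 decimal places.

0.0067

Var(S) = n·Var(Y_i) = 364·90.01 = 32763.64.
Chebyshev: P(|S − 364·34| ≥ 2214) ≤ Var(S)/2214² = 32763.64/4901796 = 0.0067.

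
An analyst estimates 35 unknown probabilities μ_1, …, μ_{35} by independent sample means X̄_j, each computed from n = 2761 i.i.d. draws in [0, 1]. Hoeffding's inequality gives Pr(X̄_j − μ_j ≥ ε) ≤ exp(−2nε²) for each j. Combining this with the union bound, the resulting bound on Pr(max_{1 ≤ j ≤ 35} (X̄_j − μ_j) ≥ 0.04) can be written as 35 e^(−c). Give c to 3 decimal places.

8.835

Union bound over the 35 events: Pr(max_{1 ≤ j ≤ 35} (X̄_j − μ_j) ≥ 0.04) ≤ 35·exp(−2nε²) = 35 exp(−2·2761·0.04²).
So c = 2·2761·0.04² = 8.8352.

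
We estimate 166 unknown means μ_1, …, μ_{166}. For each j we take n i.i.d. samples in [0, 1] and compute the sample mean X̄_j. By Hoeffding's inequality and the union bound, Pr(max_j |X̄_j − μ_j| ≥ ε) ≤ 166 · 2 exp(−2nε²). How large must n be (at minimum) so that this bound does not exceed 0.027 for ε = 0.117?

344

Need 2·166·exp(−2nε²) ≤ 0.027, i.e. exp(−2nε²) ≤ 0.027/332.
So 2nε² ≥ ln(332/0.027) = 9.417053.
Hence n ≥ 9.417053/(2·0.117²) = 343.964.
The smallest integer n is 344.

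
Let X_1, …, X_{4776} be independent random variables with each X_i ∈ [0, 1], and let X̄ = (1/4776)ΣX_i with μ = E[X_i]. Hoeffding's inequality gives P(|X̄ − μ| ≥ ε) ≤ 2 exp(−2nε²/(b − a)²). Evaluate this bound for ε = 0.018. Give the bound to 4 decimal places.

Exponent: 2nε²/(b − a)² = 2·4776·0.018² / 1² = 3.09485.
Bound = 2·exp(−3.09485) = 0.09056.

0.0906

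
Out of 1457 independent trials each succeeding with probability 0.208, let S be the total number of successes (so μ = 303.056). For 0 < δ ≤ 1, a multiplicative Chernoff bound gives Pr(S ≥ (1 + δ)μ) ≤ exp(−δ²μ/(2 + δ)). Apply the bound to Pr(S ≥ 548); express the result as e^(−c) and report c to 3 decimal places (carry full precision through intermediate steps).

Write 548 = (1 + δ)μ, so δ = 548/303.056 − 1 = 0.8082467…
Then the exponent is δ²μ/(2 + δ) = (548 − μ)² / (μ·(2 + δ)) = 70.497785.

70.498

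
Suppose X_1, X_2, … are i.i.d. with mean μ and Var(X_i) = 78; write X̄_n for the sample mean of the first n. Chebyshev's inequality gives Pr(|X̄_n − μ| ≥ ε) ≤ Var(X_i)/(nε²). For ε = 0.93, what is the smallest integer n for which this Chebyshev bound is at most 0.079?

Require 78/(n·0.93²) ≤ 0.079, i.e. n ≥ 78/(0.079·0.93²) = 1141.568.
The smallest integer n is 1142.

1142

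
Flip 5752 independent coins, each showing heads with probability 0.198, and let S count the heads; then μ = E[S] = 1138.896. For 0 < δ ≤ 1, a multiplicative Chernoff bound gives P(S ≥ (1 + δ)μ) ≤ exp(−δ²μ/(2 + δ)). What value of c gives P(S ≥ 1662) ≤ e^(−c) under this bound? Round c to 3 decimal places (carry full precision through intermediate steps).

Write 1662 = (1 + δ)μ, so δ = 1662/1138.896 − 1 = 0.459308…
Then the exponent is δ²μ/(2 + δ) = (1662 − μ)² / (μ·(2 + δ)) = 97.696521.

97.697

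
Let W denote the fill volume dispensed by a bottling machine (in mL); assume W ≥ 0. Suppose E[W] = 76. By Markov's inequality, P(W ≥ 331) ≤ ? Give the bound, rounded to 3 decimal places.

Markov's inequality: for a non-negative random variable, P(W ≥ a) ≤ E[W]/a.
Here E[W] = 76 and a = 331, so the bound is 76/331 = 0.2296.

0.230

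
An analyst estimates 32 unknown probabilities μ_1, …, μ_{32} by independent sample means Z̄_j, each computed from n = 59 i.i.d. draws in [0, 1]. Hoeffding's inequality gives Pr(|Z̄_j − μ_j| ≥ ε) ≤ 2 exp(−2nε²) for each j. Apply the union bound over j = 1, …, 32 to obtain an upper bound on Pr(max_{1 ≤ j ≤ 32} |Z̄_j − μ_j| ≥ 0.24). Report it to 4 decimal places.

Per-experiment Hoeffding bound: 2·exp(−2·59·0.24²) = 2·exp(−6.79680) = 0.0022347.
Union bound over 32 events: 32·0.0022347 = 0.07151.

0.0715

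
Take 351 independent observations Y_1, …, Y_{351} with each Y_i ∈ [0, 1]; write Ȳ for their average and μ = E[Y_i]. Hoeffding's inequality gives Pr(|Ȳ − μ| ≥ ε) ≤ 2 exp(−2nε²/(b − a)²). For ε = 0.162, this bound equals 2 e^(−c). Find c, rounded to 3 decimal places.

c = 2nε²/(b − a)² = 2·351·0.162² / 1² = 18.4233.

18.423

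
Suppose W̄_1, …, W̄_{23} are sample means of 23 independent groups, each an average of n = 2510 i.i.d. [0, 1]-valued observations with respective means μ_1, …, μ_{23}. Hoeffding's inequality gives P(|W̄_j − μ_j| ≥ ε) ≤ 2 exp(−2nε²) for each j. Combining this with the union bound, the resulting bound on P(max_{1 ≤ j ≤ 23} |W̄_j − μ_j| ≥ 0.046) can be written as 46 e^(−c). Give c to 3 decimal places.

Union bound over the 23 events: P(max_{1 ≤ j ≤ 23} |W̄_j − μ_j| ≥ 0.046) ≤ 23·2·exp(−2nε²) = 46 exp(−2·2510·0.046²).
So c = 2·2510·0.046² = 10.6223.

10.622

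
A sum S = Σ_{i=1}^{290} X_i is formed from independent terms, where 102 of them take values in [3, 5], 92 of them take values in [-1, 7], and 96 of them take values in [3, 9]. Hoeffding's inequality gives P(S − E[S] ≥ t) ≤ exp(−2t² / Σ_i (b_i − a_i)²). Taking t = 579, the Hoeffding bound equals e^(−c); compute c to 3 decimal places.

Σ(b_i − a_i)² = 102·2² + 92·8² + 96·6² = 9752.
c = 2t² / 9752 = 2·579² / 9752 = 68.7533.

68.753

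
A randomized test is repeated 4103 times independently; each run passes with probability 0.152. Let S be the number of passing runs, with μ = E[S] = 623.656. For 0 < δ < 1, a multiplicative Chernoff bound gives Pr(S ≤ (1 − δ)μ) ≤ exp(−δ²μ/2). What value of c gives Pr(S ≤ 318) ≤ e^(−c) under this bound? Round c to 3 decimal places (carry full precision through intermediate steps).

74.902

Write 318 = (1 − δ)μ, so δ = 1 − 318/623.656 = 0.4901035…
Then the exponent is δ²μ/2 = (μ − 318)²/(2μ) = 74.901541.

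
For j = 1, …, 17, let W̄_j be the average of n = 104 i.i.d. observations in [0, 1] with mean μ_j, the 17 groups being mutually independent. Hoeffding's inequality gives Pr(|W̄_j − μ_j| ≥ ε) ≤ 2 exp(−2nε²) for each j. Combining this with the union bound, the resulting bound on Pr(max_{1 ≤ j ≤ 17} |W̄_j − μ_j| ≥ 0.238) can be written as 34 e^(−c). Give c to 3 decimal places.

Union bound over the 17 events: Pr(max_{1 ≤ j ≤ 17} |W̄_j − μ_j| ≥ 0.238) ≤ 17·2·exp(−2nε²) = 34 exp(−2·104·0.238²).
So c = 2·104·0.238² = 11.7820.

11.782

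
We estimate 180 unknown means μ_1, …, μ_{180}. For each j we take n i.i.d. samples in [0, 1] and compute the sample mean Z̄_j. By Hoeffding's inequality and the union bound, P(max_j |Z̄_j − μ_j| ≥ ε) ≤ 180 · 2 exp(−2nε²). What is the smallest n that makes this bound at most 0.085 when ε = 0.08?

653

Need 2·180·exp(−2nε²) ≤ 0.085, i.e. exp(−2nε²) ≤ 0.085/360.
So 2nε² ≥ ln(360/0.085) = 8.351208.
Hence n ≥ 8.351208/(2·0.08²) = 652.438.
The smallest integer n is 653.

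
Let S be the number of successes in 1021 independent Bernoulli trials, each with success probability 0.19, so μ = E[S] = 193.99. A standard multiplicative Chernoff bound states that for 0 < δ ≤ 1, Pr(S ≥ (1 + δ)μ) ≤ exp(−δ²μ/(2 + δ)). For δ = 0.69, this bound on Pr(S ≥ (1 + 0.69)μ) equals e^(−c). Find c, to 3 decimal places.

c = δ²μ/(2 + δ) = 0.69²·193.99/(2 + 0.69) = 34.3341.

34.334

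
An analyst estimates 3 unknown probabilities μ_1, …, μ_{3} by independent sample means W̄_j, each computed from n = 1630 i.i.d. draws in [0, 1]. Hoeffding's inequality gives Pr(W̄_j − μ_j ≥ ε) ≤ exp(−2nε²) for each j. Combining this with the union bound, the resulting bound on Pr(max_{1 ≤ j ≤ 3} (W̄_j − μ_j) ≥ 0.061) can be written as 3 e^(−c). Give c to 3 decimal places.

12.130

Union bound over the 3 events: Pr(max_{1 ≤ j ≤ 3} (W̄_j − μ_j) ≥ 0.061) ≤ 3·exp(−2nε²) = 3 exp(−2·1630·0.061²).
So c = 2·1630·0.061² = 12.1305.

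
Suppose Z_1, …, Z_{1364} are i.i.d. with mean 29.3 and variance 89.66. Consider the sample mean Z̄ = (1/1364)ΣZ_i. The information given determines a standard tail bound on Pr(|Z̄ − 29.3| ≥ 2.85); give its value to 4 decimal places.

0.0081

With mean and variance of each term known, Chebyshev's inequality bounds the deviation of the sum (or sample mean).
Var(Z̄) = Var(Z_i)/n = 89.66/1364 = 0.065733.
Chebyshev: Pr(|Z̄ − 29.3| ≥ 2.85) ≤ Var(Z̄)/(2.85)² = 89.66/(1364·2.85²) = 0.0081.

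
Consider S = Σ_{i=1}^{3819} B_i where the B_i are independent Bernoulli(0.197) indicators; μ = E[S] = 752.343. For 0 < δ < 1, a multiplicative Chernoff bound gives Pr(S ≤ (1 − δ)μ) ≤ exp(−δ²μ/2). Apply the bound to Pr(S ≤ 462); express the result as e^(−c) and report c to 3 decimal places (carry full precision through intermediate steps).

Write 462 = (1 − δ)μ, so δ = 1 − 462/752.343 = 0.3859184…
Then the exponent is δ²μ/2 = (μ − 462)²/(2μ) = 56.024352.

56.024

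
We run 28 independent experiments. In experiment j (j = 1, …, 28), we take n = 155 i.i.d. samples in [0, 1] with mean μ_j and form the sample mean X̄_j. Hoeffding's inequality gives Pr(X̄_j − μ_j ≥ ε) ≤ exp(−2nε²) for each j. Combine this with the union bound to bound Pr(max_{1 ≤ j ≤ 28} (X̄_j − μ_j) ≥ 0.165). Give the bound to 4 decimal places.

Per-experiment Hoeffding bound: exp(−2·155·0.165²) = exp(−8.43975) = 0.0002161.
Union bound over 28 events: 28·0.0002161 = 0.00605.

0.0061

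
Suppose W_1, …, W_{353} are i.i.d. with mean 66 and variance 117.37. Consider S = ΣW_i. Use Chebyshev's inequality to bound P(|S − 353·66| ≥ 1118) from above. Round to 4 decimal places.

0.0331

Var(S) = n·Var(W_i) = 353·117.37 = 41431.61.
Chebyshev: P(|S − 353·66| ≥ 1118) ≤ Var(S)/1118² = 41431.61/1249924 = 0.0331.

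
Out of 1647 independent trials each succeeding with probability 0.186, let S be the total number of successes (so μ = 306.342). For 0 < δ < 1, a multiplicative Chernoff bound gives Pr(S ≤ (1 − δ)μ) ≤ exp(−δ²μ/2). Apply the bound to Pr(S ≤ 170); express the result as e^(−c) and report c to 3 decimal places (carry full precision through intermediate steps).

Write 170 = (1 − δ)μ, so δ = 1 − 170/306.342 = 0.4450647…
Then the exponent is δ²μ/2 = (μ − 170)²/(2μ) = 30.340503.

30.341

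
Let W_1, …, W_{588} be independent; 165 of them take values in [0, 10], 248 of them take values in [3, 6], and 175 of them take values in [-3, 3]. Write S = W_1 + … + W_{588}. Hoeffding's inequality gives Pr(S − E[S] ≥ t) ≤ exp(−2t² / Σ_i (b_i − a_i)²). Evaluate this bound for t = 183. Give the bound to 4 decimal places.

Σ(b_i − a_i)² = 165·10² + 248·3² + 175·6² = 25032.
Exponent = 2·183² / 25032 = 2.67570.
Bound = exp(−2.67570) = 0.06886.

0.0689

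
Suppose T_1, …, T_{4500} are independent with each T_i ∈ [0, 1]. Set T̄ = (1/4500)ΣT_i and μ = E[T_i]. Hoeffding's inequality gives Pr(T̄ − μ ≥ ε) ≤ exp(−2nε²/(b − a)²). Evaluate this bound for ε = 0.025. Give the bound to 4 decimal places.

0.0036

Exponent: 2nε²/(b − a)² = 2·4500·0.025² / 1² = 5.62500.
Bound = exp(−5.62500) = 0.00361.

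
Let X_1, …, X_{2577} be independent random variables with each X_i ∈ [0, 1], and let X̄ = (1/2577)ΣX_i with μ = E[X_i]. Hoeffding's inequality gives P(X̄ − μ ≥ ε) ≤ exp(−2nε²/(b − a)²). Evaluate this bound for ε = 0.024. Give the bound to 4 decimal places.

Exponent: 2nε²/(b − a)² = 2·2577·0.024² / 1² = 2.96870.
Bound = exp(−2.96870) = 0.05137.

0.0514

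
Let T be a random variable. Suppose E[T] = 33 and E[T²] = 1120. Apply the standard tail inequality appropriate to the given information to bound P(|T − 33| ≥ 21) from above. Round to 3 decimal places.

0.070

The first two moments determine the variance, so Chebyshev's inequality is the sharpest standard bound available.
Var(T) = E[T²] − (E[T])² = 1120 − 1089 = 31.
Chebyshev's inequality: P(|T − μ| ≥ t) ≤ Var(T)/t² = 31/441 = 0.0703.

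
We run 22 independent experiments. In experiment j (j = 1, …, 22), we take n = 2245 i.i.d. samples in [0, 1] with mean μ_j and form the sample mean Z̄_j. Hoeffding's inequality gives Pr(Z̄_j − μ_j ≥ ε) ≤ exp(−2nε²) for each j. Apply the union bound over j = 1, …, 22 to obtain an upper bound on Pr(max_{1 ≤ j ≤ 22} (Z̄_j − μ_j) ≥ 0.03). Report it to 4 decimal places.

0.3868

Per-experiment Hoeffding bound: exp(−2·2245·0.03²) = exp(−4.04100) = 0.01758.
Union bound over 22 events: 22·0.01758 = 0.38676.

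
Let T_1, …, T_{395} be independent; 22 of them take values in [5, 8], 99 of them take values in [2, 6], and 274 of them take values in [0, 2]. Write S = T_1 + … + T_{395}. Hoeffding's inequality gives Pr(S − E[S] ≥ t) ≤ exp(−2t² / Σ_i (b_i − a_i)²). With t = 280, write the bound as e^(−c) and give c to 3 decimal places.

Σ(b_i − a_i)² = 22·3² + 99·4² + 274·2² = 2878.
c = 2t² / 2878 = 2·280² / 2878 = 54.4823.

54.482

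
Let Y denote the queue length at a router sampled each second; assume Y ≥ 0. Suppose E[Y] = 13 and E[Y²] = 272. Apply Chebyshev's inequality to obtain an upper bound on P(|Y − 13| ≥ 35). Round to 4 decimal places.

Var(Y) = E[Y²] − (E[Y])² = 272 − 169 = 103.
Chebyshev's inequality: P(|Y − μ| ≥ t) ≤ Var(Y)/t² = 103/1225 = 0.0841.

0.0841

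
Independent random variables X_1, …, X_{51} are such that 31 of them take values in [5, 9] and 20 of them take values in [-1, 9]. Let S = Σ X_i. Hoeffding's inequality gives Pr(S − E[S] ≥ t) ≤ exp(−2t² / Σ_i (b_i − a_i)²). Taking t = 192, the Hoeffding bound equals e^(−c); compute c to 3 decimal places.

Σ(b_i − a_i)² = 31·4² + 20·10² = 2496.
c = 2t² / 2496 = 2·192² / 2496 = 29.5385.

29.538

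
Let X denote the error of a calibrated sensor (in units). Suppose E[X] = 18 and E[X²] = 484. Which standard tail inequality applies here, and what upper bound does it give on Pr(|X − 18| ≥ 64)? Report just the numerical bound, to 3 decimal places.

The first two moments determine the variance, so Chebyshev's inequality is the sharpest standard bound available.
Var(X) = E[X²] − (E[X])² = 484 − 324 = 160.
Chebyshev's inequality: Pr(|X − μ| ≥ t) ≤ Var(X)/t² = 160/4096 = 0.0391.

0.039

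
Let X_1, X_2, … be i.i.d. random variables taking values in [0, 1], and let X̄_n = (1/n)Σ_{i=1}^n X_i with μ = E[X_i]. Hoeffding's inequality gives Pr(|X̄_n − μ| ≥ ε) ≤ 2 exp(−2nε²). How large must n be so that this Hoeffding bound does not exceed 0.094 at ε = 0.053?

Require 2·exp(−2nε²) ≤ 0.094, i.e. 2nε² ≥ ln(2/0.094) = 3.057608.
So n ≥ 3.057608 / (2·0.053²) = 544.252.
The smallest integer n is 545.

545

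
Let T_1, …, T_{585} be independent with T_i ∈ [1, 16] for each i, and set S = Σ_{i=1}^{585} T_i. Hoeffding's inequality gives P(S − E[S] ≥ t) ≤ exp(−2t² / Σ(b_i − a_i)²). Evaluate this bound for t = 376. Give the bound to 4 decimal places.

Σ(b_i − a_i)² = 585·(15)² = 131625.
Exponent = 2·376²/131625 = 2.1482.
Bound = exp(−2.1482) = 0.11670.

0.1167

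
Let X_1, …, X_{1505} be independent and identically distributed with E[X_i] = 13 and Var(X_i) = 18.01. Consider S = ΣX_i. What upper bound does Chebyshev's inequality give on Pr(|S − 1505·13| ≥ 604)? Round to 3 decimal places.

0.074

Var(S) = n·Var(X_i) = 1505·18.01 = 27105.05.
Chebyshev: Pr(|S − 1505·13| ≥ 604) ≤ Var(S)/604² = 27105.05/364816 = 0.0743.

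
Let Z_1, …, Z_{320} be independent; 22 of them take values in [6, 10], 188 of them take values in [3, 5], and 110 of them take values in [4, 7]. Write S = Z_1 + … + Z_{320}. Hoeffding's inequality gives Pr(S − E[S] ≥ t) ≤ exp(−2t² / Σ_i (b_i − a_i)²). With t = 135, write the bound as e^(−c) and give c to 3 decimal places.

Σ(b_i − a_i)² = 22·4² + 188·2² + 110·3² = 2094.
c = 2t² / 2094 = 2·135² / 2094 = 17.4069.

17.407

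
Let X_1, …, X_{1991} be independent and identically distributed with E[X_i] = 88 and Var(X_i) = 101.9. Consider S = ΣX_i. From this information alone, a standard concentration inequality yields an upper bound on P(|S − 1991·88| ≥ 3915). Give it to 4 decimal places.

With mean and variance of each term known, Chebyshev's inequality bounds the deviation of the sum (or sample mean).
Var(S) = n·Var(X_i) = 1991·101.9 = 202882.9.
Chebyshev: P(|S − 1991·88| ≥ 3915) ≤ Var(S)/3915² = 202882.9/15327225 = 0.0132.

0.0132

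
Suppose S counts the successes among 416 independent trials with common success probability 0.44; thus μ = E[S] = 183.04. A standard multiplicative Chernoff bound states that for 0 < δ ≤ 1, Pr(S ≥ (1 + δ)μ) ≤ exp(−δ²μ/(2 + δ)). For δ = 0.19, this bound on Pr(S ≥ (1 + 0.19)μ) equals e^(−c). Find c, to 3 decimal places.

c = δ²μ/(2 + δ) = 0.19²·183.04/(2 + 0.19) = 3.0172.

3.017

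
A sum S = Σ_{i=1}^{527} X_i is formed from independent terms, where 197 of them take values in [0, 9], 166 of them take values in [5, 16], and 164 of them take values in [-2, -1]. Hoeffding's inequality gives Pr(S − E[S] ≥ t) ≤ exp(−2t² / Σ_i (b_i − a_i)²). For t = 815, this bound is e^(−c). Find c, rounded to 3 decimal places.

Σ(b_i − a_i)² = 197·9² + 166·11² + 164·1² = 36207.
c = 2t² / 36207 = 2·815² / 36207 = 36.6904.

36.690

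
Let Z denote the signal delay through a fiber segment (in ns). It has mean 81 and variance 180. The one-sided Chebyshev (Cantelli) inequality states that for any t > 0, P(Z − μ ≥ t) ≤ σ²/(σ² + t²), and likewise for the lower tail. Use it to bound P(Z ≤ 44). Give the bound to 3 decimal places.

0.116

Here σ² = 180 and t = 37, so σ² + t² = 1549.
Cantelli's bound: 180/1549 = 0.1162.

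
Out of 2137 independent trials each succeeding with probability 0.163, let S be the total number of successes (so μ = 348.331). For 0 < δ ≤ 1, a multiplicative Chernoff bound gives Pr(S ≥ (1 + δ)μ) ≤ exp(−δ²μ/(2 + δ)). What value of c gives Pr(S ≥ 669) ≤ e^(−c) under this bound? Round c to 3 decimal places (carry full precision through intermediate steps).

Write 669 = (1 + δ)μ, so δ = 669/348.331 − 1 = 0.920587…
Then the exponent is δ²μ/(2 + δ) = (669 − μ)² / (μ·(2 + δ)) = 101.076845.

101.077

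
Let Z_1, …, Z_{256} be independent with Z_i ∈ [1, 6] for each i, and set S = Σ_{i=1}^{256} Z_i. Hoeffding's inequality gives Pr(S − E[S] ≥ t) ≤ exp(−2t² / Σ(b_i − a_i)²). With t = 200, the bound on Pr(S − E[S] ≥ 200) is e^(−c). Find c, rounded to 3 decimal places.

12.500

Σ(b_i − a_i)² = 256·(5)² = 6400.
c = 2t²/6400 = 2·200²/6400 = 12.5000.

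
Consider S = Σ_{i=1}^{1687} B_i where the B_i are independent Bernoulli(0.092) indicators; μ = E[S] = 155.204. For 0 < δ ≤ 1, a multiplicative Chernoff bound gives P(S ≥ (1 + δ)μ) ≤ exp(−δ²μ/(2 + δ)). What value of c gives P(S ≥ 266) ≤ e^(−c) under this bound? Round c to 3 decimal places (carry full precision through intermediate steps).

Write 266 = (1 + δ)μ, so δ = 266/155.204 − 1 = 0.7138734…
Then the exponent is δ²μ/(2 + δ) = (266 − μ)² / (μ·(2 + δ)) = 29.144437.

29.144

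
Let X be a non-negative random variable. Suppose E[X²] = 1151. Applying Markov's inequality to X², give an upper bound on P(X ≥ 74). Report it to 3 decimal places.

Since X ≥ 0, the event {X ≥ 74} is the same as {X² ≥ 5476}.
Markov's inequality applied to X² gives P(X² ≥ 5476) ≤ E[X²]/5476 = 1151/5476 = 0.2102.

0.210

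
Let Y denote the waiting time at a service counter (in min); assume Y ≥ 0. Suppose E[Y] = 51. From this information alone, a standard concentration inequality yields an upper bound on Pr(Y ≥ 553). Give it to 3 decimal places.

0.092

Only the mean of a non-negative variable is known, so Markov's inequality is the applicable tail bound.
Markov's inequality: for a non-negative random variable, Pr(Y ≥ a) ≤ E[Y]/a.
Here E[Y] = 51 and a = 553, so the bound is 51/553 = 0.0922.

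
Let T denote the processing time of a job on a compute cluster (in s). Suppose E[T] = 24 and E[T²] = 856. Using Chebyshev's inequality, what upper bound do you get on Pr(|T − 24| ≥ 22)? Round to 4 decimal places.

Var(T) = E[T²] − (E[T])² = 856 − 576 = 280.
Chebyshev's inequality: Pr(|T − μ| ≥ t) ≤ Var(T)/t² = 280/484 = 0.5785.

0.5785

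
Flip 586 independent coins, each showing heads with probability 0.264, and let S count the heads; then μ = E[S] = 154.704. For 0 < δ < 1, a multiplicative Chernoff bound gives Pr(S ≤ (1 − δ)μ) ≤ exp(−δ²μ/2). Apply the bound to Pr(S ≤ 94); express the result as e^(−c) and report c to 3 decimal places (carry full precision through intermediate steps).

11.910

Write 94 = (1 − δ)μ, so δ = 1 − 94/154.704 = 0.392388…
Then the exponent is δ²μ/2 = (μ − 94)²/(2μ) = 11.909762.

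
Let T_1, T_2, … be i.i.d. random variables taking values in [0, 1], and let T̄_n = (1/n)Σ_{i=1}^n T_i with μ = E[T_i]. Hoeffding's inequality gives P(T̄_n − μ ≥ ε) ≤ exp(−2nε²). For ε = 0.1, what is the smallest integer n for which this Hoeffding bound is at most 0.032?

Require exp(−2nε²) ≤ 0.032, i.e. 2nε² ≥ ln(1/0.032) = 3.442019.
So n ≥ 3.442019 / (2·0.1²) = 172.101.
The smallest integer n is 173.

173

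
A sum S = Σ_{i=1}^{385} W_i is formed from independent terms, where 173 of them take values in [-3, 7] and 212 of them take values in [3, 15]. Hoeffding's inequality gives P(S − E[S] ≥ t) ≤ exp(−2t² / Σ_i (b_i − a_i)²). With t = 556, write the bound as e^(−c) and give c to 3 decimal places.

Σ(b_i − a_i)² = 173·10² + 212·12² = 47828.
c = 2t² / 47828 = 2·556² / 47828 = 12.9270.

12.927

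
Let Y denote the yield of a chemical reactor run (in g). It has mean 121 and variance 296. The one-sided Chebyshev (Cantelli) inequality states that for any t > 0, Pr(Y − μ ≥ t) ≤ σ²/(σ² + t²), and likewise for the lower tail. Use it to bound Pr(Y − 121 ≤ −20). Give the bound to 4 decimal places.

0.4253

Here σ² = 296 and t = 20, so σ² + t² = 696.
Cantelli's bound: 296/696 = 0.4253.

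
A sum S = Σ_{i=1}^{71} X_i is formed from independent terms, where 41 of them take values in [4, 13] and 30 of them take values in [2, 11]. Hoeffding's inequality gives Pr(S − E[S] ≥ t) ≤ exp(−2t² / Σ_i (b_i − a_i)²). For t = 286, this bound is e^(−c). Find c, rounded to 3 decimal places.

28.446

Σ(b_i − a_i)² = 41·9² + 30·9² = 5751.
c = 2t² / 5751 = 2·286² / 5751 = 28.4458.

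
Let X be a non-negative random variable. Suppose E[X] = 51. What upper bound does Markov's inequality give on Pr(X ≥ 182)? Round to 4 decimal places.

0.2802

Markov's inequality: for a non-negative random variable, Pr(X ≥ a) ≤ E[X]/a.
Here E[X] = 51 and a = 182, so the bound is 51/182 = 0.2802.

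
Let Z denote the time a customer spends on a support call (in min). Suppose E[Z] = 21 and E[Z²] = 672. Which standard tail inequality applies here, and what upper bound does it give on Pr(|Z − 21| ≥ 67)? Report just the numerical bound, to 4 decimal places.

The first two moments determine the variance, so Chebyshev's inequality is the sharpest standard bound available.
Var(Z) = E[Z²] − (E[Z])² = 672 − 441 = 231.
Chebyshev's inequality: Pr(|Z − μ| ≥ t) ≤ Var(Z)/t² = 231/4489 = 0.0515.

0.0515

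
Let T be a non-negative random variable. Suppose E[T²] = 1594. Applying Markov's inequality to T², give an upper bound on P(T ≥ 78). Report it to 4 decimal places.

0.2620

Since T ≥ 0, the event {T ≥ 78} is the same as {T² ≥ 6084}.
Markov's inequality applied to T² gives P(T² ≥ 6084) ≤ E[T²]/6084 = 1594/6084 = 0.2620.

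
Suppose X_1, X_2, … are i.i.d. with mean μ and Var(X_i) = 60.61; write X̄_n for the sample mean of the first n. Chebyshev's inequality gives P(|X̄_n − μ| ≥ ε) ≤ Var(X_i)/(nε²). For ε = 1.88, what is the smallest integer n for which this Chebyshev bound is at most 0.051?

Require 60.61/(n·1.88²) ≤ 0.051, i.e. n ≥ 60.61/(0.051·1.88²) = 336.247.
The smallest integer n is 337.

337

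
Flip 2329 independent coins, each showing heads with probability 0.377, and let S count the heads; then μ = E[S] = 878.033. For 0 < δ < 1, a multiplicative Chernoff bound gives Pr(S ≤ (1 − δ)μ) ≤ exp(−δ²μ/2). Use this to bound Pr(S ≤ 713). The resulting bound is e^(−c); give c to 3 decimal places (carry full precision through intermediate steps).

Write 713 = (1 − δ)μ, so δ = 1 − 713/878.033 = 0.1879576…
Then the exponent is δ²μ/2 = (μ − 713)²/(2μ) = 15.509606.

15.510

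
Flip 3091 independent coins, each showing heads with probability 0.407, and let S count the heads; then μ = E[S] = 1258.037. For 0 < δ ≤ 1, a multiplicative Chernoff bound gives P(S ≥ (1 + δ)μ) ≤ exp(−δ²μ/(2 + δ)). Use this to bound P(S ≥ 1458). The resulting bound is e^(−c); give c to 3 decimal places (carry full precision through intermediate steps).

Write 1458 = (1 + δ)μ, so δ = 1458/1258.037 − 1 = 0.1589484…
Then the exponent is δ²μ/(2 + δ) = (1458 − μ)² / (μ·(2 + δ)) = 14.721891.

14.722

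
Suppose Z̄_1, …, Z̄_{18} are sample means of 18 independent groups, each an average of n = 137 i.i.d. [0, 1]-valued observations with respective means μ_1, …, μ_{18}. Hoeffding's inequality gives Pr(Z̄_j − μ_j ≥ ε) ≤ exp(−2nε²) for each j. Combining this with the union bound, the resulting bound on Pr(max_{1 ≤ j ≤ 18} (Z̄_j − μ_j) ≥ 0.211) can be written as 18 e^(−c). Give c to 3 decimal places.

12.199

Union bound over the 18 events: Pr(max_{1 ≤ j ≤ 18} (Z̄_j − μ_j) ≥ 0.211) ≤ 18·exp(−2nε²) = 18 exp(−2·137·0.211²).
So c = 2·137·0.211² = 12.1988.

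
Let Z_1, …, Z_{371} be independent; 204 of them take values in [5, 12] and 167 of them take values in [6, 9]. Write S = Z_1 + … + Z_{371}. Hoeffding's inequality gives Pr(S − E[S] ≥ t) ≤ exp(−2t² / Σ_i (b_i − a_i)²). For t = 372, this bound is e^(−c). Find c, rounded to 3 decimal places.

24.069

Σ(b_i − a_i)² = 204·7² + 167·3² = 11499.
c = 2t² / 11499 = 2·372² / 11499 = 24.0689.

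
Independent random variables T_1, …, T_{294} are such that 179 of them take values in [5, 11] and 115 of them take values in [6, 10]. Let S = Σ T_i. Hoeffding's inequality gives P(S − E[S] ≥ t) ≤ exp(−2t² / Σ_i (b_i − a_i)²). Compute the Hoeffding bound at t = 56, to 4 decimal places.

0.4690

Σ(b_i − a_i)² = 179·6² + 115·4² = 8284.
Exponent = 2·56² / 8284 = 0.75712.
Bound = exp(−0.75712) = 0.46901.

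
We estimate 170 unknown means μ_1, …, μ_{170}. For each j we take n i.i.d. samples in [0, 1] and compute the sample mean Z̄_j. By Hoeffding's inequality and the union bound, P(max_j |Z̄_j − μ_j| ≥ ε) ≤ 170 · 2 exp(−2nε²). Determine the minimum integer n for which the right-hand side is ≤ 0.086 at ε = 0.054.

1421

Need 2·170·exp(−2nε²) ≤ 0.086, i.e. exp(−2nε²) ≤ 0.086/340.
So 2nε² ≥ ln(340/0.086) = 8.282354.
Hence n ≥ 8.282354/(2·0.054²) = 1420.157.
The smallest integer n is 1421.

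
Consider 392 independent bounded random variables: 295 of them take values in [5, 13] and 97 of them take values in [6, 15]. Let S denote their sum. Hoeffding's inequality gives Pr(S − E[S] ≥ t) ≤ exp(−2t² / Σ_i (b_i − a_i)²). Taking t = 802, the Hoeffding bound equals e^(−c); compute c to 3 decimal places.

Σ(b_i − a_i)² = 295·8² + 97·9² = 26737.
c = 2t² / 26737 = 2·802² / 26737 = 48.1134.

48.113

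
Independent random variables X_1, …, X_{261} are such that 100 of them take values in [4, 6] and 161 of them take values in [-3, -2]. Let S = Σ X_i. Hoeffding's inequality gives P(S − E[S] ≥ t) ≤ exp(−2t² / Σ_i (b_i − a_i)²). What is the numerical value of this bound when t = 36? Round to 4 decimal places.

0.0098

Σ(b_i − a_i)² = 100·2² + 161·1² = 561.
Exponent = 2·36² / 561 = 4.62032.
Bound = exp(−4.62032) = 0.00985.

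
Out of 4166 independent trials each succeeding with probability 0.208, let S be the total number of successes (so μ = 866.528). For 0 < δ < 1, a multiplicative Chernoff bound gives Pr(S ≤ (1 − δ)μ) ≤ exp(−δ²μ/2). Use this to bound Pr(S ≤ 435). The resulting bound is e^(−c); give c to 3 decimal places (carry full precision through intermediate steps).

107.450

Write 435 = (1 − δ)μ, so δ = 1 − 435/866.528 = 0.4979966…
Then the exponent is δ²μ/2 = (μ − 435)²/(2μ) = 107.449739.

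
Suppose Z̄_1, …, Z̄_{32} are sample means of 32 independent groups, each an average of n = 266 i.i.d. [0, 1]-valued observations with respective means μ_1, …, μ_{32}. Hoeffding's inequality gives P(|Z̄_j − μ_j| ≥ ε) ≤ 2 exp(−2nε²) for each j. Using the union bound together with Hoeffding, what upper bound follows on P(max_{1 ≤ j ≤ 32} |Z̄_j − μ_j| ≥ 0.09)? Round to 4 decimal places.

Per-experiment Hoeffding bound: 2·exp(−2·266·0.09²) = 2·exp(−4.30920) = 0.026889.
Union bound over 32 events: 32·0.026889 = 0.86044.

0.8604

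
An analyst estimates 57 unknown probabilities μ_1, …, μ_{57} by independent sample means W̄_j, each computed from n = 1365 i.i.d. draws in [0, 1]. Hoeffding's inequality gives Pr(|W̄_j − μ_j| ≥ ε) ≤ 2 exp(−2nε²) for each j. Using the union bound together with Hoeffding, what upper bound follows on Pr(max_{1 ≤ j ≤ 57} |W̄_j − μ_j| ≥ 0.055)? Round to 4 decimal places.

0.0295

Per-experiment Hoeffding bound: 2·exp(−2·1365·0.055²) = 2·exp(−8.25825) = 0.00051822.
Union bound over 57 events: 57·0.00051822 = 0.02954.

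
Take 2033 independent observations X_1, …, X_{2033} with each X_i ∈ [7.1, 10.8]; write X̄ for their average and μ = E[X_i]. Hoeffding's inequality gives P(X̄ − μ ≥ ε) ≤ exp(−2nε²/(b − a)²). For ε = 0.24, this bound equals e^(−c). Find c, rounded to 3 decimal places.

c = 2nε²/(b − a)² = 2·2033·0.24² / 3.7² = 17.1075.

17.107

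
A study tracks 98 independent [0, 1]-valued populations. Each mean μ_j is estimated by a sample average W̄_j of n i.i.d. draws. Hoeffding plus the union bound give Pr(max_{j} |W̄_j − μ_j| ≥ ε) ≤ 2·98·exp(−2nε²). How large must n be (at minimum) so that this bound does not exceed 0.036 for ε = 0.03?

Need 2·98·exp(−2nε²) ≤ 0.036, i.e. exp(−2nε²) ≤ 0.036/196.
So 2nε² ≥ ln(196/0.036) = 8.602351.
Hence n ≥ 8.602351/(2·0.03²) = 4779.084.
The smallest integer n is 4780.

4780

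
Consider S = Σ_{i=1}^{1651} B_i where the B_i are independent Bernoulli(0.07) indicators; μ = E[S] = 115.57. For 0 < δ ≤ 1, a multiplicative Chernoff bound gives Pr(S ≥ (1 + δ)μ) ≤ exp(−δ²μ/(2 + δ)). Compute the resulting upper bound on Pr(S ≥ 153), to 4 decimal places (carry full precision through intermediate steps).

0.0054

Write 153 = (1 + δ)μ, so δ = 153/115.57 − 1 = 0.323873…
Then the exponent is δ²μ/(2 + δ) = (153 − μ)² / (μ·(2 + δ)) = 5.216535.
Bound = exp(−5.216535) = 0.00543.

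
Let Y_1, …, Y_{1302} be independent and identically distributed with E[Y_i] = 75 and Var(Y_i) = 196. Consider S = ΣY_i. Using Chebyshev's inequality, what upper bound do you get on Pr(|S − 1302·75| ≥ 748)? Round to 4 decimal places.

0.4561

Var(S) = n·Var(Y_i) = 1302·196 = 255192.
Chebyshev: Pr(|S − 1302·75| ≥ 748) ≤ Var(S)/748² = 255192/559504 = 0.4561.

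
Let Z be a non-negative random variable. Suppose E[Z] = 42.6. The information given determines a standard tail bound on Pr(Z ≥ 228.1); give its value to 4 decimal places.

0.1868

Only the mean of a non-negative variable is known, so Markov's inequality is the applicable tail bound.
Markov's inequality: for a non-negative random variable, Pr(Z ≥ a) ≤ E[Z]/a.
Here E[Z] = 42.6 and a = 228.1, so the bound is 42.6/228.1 = 0.1868.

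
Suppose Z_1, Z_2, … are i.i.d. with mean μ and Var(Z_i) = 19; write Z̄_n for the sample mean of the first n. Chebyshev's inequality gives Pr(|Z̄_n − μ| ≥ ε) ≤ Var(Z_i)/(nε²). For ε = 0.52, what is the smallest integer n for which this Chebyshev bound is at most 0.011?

6388

Require 19/(n·0.52²) ≤ 0.011, i.e. n ≥ 19/(0.011·0.52²) = 6387.843.
The smallest integer n is 6388.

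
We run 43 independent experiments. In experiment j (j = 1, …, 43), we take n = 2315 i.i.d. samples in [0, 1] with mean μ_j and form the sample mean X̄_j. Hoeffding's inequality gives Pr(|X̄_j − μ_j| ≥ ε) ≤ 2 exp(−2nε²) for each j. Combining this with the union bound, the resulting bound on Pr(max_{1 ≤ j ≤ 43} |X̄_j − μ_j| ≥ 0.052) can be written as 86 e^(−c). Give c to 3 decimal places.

12.520

Union bound over the 43 events: Pr(max_{1 ≤ j ≤ 43} |X̄_j − μ_j| ≥ 0.052) ≤ 43·2·exp(−2nε²) = 86 exp(−2·2315·0.052²).
So c = 2·2315·0.052² = 12.5195.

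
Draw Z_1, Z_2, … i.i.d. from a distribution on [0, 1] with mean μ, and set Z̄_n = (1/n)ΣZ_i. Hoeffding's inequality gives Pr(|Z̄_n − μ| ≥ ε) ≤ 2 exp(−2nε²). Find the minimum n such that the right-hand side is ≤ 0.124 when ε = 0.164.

52

Require 2·exp(−2nε²) ≤ 0.124, i.e. 2nε² ≥ ln(2/0.124) = 2.780621.
So n ≥ 2.780621 / (2·0.164²) = 51.692.
The smallest integer n is 52.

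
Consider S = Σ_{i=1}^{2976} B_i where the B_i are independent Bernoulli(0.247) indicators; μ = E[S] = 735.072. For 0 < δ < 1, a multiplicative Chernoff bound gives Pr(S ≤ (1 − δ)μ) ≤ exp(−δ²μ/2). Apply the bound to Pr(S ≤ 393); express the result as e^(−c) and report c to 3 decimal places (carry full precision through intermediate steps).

79.593

Write 393 = (1 − δ)μ, so δ = 1 − 393/735.072 = 0.4653585…
Then the exponent is δ²μ/2 = (μ − 393)²/(2μ) = 79.593056.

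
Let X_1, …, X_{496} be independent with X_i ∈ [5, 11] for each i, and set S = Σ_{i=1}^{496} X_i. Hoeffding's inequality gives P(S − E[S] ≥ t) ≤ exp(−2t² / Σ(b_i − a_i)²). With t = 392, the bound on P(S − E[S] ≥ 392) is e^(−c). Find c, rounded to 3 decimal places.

17.211

Σ(b_i − a_i)² = 496·(6)² = 17856.
c = 2t²/17856 = 2·392²/17856 = 17.2115.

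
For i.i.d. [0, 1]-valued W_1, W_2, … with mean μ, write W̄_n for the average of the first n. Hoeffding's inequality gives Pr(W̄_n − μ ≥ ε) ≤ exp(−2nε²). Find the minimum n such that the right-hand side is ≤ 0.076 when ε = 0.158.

Require exp(−2nε²) ≤ 0.076, i.e. 2nε² ≥ ln(1/0.076) = 2.577022.
So n ≥ 2.577022 / (2·0.158²) = 51.615.
The smallest integer n is 52.

52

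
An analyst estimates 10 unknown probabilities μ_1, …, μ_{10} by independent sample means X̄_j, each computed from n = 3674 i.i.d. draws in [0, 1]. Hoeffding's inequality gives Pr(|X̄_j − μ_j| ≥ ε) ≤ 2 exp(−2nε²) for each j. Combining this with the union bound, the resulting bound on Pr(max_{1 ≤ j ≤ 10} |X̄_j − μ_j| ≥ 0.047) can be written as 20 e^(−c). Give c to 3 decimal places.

Union bound over the 10 events: Pr(max_{1 ≤ j ≤ 10} |X̄_j − μ_j| ≥ 0.047) ≤ 10·2·exp(−2nε²) = 20 exp(−2·3674·0.047²).
So c = 2·3674·0.047² = 16.2317.

16.232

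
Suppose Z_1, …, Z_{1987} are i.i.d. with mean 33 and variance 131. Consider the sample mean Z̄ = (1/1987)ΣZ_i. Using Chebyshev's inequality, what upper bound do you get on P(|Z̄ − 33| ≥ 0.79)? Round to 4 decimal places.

0.1056

Var(Z̄) = Var(Z_i)/n = 131/1987 = 0.065929.
Chebyshev: P(|Z̄ − 33| ≥ 0.79) ≤ Var(Z̄)/(0.79)² = 131/(1987·0.79²) = 0.1056.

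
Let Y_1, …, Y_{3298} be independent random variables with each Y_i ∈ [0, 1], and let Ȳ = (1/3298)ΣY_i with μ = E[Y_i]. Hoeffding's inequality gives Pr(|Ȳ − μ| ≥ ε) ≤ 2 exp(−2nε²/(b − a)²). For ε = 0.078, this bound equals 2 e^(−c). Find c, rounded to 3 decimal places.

40.130

c = 2nε²/(b − a)² = 2·3298·0.078² / 1² = 40.1301.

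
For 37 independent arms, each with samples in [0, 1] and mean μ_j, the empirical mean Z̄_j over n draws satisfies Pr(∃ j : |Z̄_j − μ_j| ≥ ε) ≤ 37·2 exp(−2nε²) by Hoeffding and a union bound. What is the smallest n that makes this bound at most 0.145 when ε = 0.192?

85

Need 2·37·exp(−2nε²) ≤ 0.145, i.e. exp(−2nε²) ≤ 0.145/74.
So 2nε² ≥ ln(74/0.145) = 6.235087.
Hence n ≥ 6.235087/(2·0.192²) = 84.569.
The smallest integer n is 85.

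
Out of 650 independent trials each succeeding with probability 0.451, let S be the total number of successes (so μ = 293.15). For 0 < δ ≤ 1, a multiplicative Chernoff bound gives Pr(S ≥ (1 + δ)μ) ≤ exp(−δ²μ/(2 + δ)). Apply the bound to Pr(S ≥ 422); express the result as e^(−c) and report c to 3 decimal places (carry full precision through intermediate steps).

Write 422 = (1 + δ)μ, so δ = 422/293.15 − 1 = 0.4395361…
Then the exponent is δ²μ/(2 + δ) = (422 − μ)² / (μ·(2 + δ)) = 23.215161.

23.215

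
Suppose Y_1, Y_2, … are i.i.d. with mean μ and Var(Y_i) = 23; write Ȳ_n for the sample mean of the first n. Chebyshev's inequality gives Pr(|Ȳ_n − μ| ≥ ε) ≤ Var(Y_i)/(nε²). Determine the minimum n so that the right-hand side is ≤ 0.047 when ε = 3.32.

45

Require 23/(n·3.32²) ≤ 0.047, i.e. n ≥ 23/(0.047·3.32²) = 44.397.
The smallest integer n is 45.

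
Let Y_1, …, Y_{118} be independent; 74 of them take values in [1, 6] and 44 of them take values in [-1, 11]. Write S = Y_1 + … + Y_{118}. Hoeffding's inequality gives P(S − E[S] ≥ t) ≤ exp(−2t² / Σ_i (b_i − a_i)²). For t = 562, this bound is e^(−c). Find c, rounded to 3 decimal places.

77.167

Σ(b_i − a_i)² = 74·5² + 44·12² = 8186.
c = 2t² / 8186 = 2·562² / 8186 = 77.1669.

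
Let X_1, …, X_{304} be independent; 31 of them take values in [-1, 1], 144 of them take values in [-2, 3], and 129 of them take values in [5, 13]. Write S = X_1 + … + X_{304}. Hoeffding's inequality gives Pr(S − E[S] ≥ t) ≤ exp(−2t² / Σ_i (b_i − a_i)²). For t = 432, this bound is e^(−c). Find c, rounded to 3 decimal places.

Σ(b_i − a_i)² = 31·2² + 144·5² + 129·8² = 11980.
c = 2t² / 11980 = 2·432² / 11980 = 31.1559.

31.156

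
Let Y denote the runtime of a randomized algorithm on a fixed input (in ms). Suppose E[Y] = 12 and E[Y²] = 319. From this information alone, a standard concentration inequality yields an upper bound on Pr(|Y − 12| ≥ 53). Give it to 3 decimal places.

The first two moments determine the variance, so Chebyshev's inequality is the sharpest standard bound available.
Var(Y) = E[Y²] − (E[Y])² = 319 − 144 = 175.
Chebyshev's inequality: Pr(|Y − μ| ≥ t) ≤ Var(Y)/t² = 175/2809 = 0.0623.

0.062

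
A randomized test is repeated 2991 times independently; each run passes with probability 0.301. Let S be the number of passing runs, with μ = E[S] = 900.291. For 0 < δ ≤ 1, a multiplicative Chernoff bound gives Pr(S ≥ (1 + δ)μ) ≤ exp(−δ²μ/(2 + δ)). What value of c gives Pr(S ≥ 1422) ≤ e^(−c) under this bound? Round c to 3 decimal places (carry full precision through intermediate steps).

Write 1422 = (1 + δ)μ, so δ = 1422/900.291 − 1 = 0.5794893…
Then the exponent is δ²μ/(2 + δ) = (1422 − μ)² / (μ·(2 + δ)) = 117.203348.

117.203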